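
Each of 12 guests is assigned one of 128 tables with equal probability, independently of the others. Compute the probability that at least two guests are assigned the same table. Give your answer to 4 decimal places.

It's easier to compute the probability that all 12 are distinct.
P(all distinct) = 128/128 · 127/128 · ··· · 117/128 ≈ 0.5875.
So the probability of at least one match is 1 − 0.5875 = 0.4125.

0.4125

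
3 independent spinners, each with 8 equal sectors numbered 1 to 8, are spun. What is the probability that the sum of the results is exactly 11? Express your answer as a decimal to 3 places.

There are 8^3 = 512 equally likely outcomes.
The number of ordered 3-tuples from {1,…,8} summing to 11 is 42.
P(sum = 11) = 42/512 = 21/256 ≈ 0.082.

0.082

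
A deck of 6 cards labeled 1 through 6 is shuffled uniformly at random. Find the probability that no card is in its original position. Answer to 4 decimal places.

0.3681

This is the derangement probability: permutations of 6 with no fixed point.
D(6) = 6! · (1 − 1/1! + 1/2! − ··· + (−1)^6/6!) = 265.
P = 265/720 = 53/144 ≈ 0.3681.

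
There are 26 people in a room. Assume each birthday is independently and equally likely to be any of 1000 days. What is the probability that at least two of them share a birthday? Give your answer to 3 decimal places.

It's easier to compute the probability that all 26 are distinct.
P(all distinct) = 1000/1000 · 999/1000 · ··· · 975/1000 ≈ 0.721.
So the probability of at least one match is 1 − 0.721 = 0.279.

0.279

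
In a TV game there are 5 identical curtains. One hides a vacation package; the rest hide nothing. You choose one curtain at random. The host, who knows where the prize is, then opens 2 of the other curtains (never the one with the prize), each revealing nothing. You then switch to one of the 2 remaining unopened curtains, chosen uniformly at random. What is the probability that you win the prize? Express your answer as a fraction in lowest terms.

Your original curtain holds the prize with probability 1/5, so the other 4 collectively hold it with probability 4/5.
The host can always find 2 empty curtains to open, so the reveals don't change that 4/5; it is now spread over the 2 remaining unopened curtains.
P(win by switching) = (4/5) · (1/2) = 2/5.

2/5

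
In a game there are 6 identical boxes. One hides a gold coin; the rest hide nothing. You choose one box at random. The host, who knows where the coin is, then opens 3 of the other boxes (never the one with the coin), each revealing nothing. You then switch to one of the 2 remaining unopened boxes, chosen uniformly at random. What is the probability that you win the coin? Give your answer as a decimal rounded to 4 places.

Your original box holds the coin with probability 1/6, so the other 5 collectively hold it with probability 5/6.
The host can always find 3 empty boxes to open, so the reveals don't change that 5/6; it is now spread over the 2 remaining unopened boxes.
P(win by switching) = (5/6) · (1/2) = 5/12 ≈ 0.4167.

0.4167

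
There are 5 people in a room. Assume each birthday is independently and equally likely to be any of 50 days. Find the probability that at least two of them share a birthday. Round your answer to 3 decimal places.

It's easier to compute the probability that all 5 are distinct.
P(all distinct) = 50/50 · 49/50 · ··· · 46/50 ≈ 0.814.
So the probability of at least one match is 1 − 0.814 = 0.186.

0.186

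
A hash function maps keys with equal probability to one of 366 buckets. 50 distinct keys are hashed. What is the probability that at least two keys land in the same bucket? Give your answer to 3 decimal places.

0.970

It's easier to compute the probability that all 50 are distinct.
P(all distinct) = 366/366 · 365/366 · ··· · 317/366 ≈ 0.030.
So the probability of at least one match is 1 − 0.030 = 0.970.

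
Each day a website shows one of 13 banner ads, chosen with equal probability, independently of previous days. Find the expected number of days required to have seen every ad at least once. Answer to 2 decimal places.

41.34

After i distinct types are collected, each trial gives a new one with probability (13−i)/13, so the expected wait for the next new type is 13/(13−i).
E = 13/13 + 13/12 + 13/11 + 13/10 + 13/9 + 13/8 + 13/7 + 13/6 + 13/5 + 13/4 + 13/3 + 13/2 + 13/1 = 1145993/27720 ≈ 41.34.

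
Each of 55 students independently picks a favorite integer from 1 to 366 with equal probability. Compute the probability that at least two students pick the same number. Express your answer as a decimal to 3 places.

It's easier to compute the probability that all 55 are distinct.
P(all distinct) = 366/366 · 365/366 · ··· · 312/366 ≈ 0.014.
So the probability of at least one match is 1 − 0.014 = 0.986.

0.986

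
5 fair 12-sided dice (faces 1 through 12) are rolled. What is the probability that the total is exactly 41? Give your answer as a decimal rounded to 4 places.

There are 12^5 = 248832 equally likely outcomes.
The number of ordered 5-tuples from {1,…,12} summing to 41 is 7205.
P(sum = 41) = 7205/248832 ≈ 0.0290.

0.0290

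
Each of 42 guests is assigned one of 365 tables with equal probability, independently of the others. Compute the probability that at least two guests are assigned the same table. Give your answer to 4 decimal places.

0.9140

It's easier to compute the probability that all 42 are distinct.
P(all distinct) = 365/365 · 364/365 · ··· · 324/365 ≈ 0.0860.
So the probability of at least one match is 1 − 0.0860 = 0.9140.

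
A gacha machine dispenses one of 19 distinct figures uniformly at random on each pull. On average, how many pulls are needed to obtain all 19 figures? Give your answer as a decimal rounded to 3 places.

67.407

After i distinct types are collected, each trial gives a new one with probability (19−i)/19, so the expected wait for the next new type is 19/(19−i).
E = 19/19 + 19/18 + 19/17 + 19/16 + 19/15 + 19/14 + 19/13 + 19/12 + 19/11 + 19/10 + 19/9 + 19/8 + 19/7 + 19/6 + 19/5 + 19/4 + 19/3 + 19/2 + 19/1 = 275295799/4084080 ≈ 67.407.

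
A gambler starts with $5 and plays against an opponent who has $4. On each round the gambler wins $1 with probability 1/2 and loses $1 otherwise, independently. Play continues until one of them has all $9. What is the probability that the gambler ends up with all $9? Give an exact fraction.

With a fair step, P(i) = ½P(i−1) + ½P(i+1) with P(0)=0, P(9)=1 has the linear solution P(i) = i/9.
P(5) = 5/9.

5/9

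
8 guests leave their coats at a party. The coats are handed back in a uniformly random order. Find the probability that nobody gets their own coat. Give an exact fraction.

This is the derangement probability: permutations of 8 with no fixed point.
D(8) = 8! · (1 − 1/1! + 1/2! − ··· + (−1)^8/8!) = 14833.
P = 14833/40320 = 2119/5760.

2119/5760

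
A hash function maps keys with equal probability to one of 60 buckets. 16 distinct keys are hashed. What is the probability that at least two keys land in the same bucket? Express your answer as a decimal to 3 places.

0.889

It's easier to compute the probability that all 16 are distinct.
P(all distinct) = 60/60 · 59/60 · ··· · 45/60 ≈ 0.111.
So the probability of at least one match is 1 − 0.111 = 0.889.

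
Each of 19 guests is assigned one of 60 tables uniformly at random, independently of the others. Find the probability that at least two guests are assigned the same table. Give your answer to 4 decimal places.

0.9592

It's easier to compute the probability that all 19 are distinct.
P(all distinct) = 60/60 · 59/60 · ··· · 42/60 ≈ 0.0408.
So the probability of at least one match is 1 − 0.0408 = 0.9592.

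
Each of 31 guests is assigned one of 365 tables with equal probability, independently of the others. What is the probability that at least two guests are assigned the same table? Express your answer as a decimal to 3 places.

It's easier to compute the probability that all 31 are distinct.
P(all distinct) = 365/365 · 364/365 · ··· · 335/365 ≈ 0.270.
So the probability of at least one match is 1 − 0.270 = 0.730.

0.730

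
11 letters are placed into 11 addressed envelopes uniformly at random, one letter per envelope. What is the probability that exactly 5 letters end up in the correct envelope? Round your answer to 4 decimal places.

Choose which 5 of the 11 are fixed: C(11,5) = 462 ways.
The remaining 6 must have no fixed point: D(6) = 265.
P = 462·265/39916800 = 53/17280 ≈ 0.0031.

0.0031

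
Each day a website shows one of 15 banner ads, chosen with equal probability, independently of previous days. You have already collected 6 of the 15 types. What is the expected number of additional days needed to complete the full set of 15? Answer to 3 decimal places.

42.435

Starting from 6 distinct types, each trial gives a new one with probability (15−i)/15 when i types are held, so the wait for the next new type is 15/(15−i).
E = 15/9 + 15/8 + 15/7 + 15/6 + 15/5 + 15/4 + 15/3 + 15/2 + 15/1 = 7129/168 ≈ 42.435.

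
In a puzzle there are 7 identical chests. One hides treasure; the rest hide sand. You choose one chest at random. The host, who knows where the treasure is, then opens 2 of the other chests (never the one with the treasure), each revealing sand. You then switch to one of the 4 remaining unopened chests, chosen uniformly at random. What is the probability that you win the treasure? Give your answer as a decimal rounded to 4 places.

0.2143

Your original chest holds the treasure with probability 1/7, so the other 6 collectively hold it with probability 6/7.
The host can always find 2 empty chests to open, so the reveals don't change that 6/7; it is now spread over the 4 remaining unopened chests.
P(win by switching) = (6/7) · (1/4) = 3/14 ≈ 0.2143.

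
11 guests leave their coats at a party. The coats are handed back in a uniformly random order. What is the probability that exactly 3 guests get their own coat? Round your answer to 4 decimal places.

Choose which 3 of the 11 are fixed: C(11,3) = 165 ways.
The remaining 8 must have no fixed point: D(8) = 14833.
P = 165·14833/39916800 = 2119/34560 ≈ 0.0613.

0.0613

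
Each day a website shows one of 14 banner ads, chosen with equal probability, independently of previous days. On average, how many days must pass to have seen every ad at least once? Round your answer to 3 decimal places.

After i distinct types are collected, each trial gives a new one with probability (14−i)/14, so the expected wait for the next new type is 14/(14−i).
E = 14/14 + 14/13 + 14/12 + 14/11 + 14/10 + 14/9 + 14/8 + 14/7 + 14/6 + 14/5 + 14/4 + 14/3 + 14/2 + 14/1 = 1171733/25740 ≈ 45.522.

45.522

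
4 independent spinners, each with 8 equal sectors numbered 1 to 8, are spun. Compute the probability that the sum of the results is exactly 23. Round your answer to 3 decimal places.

There are 8^4 = 4096 equally likely outcomes.
The number of ordered 4-tuples from {1,…,8} summing to 23 is 204.
P(sum = 23) = 204/4096 = 51/1024 ≈ 0.050.

0.050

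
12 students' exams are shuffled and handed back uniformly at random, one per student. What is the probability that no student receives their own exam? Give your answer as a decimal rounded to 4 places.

0.3679

This is the derangement probability: permutations of 12 with no fixed point.
D(12) = 12! · (1 − 1/1! + 1/2! − ··· + (−1)^12/12!) = 176214841.
P = 176214841/479001600 = 16019531/43545600 ≈ 0.3679.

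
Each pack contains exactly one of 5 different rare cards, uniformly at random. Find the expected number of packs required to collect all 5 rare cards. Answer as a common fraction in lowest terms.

After i distinct types are collected, each trial gives a new one with probability (5−i)/5, so the expected wait for the next new type is 5/(5−i).
E = 5/5 + 5/4 + 5/3 + 5/2 + 5/1 = 137/12.

137/12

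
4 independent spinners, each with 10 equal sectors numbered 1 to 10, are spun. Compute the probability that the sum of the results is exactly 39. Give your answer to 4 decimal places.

There are 10^4 = 10000 equally likely outcomes.
The number of ordered 4-tuples from {1,…,10} summing to 39 is 4.
P(sum = 39) = 4/10000 = 1/2500 ≈ 0.0004.

0.0004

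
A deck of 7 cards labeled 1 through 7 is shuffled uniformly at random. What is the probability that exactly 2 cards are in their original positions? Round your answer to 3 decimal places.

0.183

Choose which 2 of the 7 are fixed: C(7,2) = 21 ways.
The remaining 5 must have no fixed point: D(5) = 44.
P = 21·44/5040 = 11/60 ≈ 0.183.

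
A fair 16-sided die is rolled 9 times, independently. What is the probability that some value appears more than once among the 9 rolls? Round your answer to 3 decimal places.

P(all 9 different) = 16/16 · 15/16 · ··· · 8/16 ≈ 0.060.
P(at least two equal) = 1 − 0.060 = 0.940.

0.940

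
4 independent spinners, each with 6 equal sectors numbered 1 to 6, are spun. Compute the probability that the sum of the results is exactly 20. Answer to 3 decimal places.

0.027

There are 6^4 = 1296 equally likely outcomes.
The number of ordered 4-tuples from {1,…,6} summing to 20 is 35.
P(sum = 20) = 35/1296 ≈ 0.027.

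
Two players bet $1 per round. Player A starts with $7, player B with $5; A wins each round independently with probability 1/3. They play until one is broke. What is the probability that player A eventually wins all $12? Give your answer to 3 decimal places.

0.031

Let r = q/p = (2/3)/(1/3) = 2. The recurrence P(i) = p·P(i+1) + q·P(i−1) with P(0)=0, P(12)=1 gives P(i) = (1 − r^i)/(1 − r^12).
P(7) = (1 − (2)^7) / (1 − (2)^12) = 127/4095 ≈ 0.031.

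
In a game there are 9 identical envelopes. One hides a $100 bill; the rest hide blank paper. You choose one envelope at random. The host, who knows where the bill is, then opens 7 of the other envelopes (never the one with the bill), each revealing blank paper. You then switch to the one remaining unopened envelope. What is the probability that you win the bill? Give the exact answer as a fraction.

Your original envelope holds the bill with probability 1/9, so the other 8 collectively hold it with probability 8/9.
The host can always find 7 empty envelopes to open, so the reveals don't change that 8/9; it is now spread over the 1 remaining unopened envelope.
P(win by switching) = (8/9) · (1/1) = 8/9.

8/9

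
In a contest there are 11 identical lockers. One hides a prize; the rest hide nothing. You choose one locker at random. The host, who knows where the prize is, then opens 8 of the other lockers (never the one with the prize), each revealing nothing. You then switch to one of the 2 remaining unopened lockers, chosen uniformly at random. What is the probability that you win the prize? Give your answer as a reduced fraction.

Your original locker holds the prize with probability 1/11, so the other 10 collectively hold it with probability 10/11.
The host can always find 8 empty lockers to open, so the reveals don't change that 10/11; it is now spread over the 2 remaining unopened lockers.
P(win by switching) = (10/11) · (1/2) = 5/11.

5/11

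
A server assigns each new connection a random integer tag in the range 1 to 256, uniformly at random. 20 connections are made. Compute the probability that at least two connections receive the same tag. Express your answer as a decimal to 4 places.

It's easier to compute the probability that all 20 are distinct.
P(all distinct) = 256/256 · 255/256 · ··· · 237/256 ≈ 0.4668.
So the probability of at least one match is 1 − 0.4668 = 0.5332.

0.5332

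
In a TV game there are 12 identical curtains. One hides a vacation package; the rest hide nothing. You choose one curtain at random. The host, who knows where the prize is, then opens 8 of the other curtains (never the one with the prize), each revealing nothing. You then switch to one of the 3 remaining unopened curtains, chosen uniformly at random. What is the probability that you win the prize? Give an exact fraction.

Your original curtain holds the prize with probability 1/12, so the other 11 collectively hold it with probability 11/12.
The host can always find 8 empty curtains to open, so the reveals don't change that 11/12; it is now spread over the 3 remaining unopened curtains.
P(win by switching) = (11/12) · (1/3) = 11/36.

11/36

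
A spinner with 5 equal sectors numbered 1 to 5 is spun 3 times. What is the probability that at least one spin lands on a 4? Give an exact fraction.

61/125

P(no spin lands on a 4) = (4/5)^3 = 64/125.
P(at least one) = 1 − 64/125 = 61/125.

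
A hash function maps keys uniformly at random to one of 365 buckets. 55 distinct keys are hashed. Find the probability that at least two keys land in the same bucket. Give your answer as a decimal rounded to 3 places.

It's easier to compute the probability that all 55 are distinct.
P(all distinct) = 365/365 · 364/365 · ··· · 311/365 ≈ 0.014.
So the probability of at least one match is 1 − 0.014 = 0.986.

0.986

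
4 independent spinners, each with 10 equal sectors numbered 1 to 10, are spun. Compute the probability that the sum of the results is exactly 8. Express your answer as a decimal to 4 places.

0.0035

There are 10^4 = 10000 equally likely outcomes.
The number of ordered 4-tuples from {1,…,10} summing to 8 is 35.
P(sum = 8) = 35/10000 = 7/2000 ≈ 0.0035.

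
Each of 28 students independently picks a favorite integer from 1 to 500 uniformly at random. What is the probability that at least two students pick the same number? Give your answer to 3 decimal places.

It's easier to compute the probability that all 28 are distinct.
P(all distinct) = 500/500 · 499/500 · ··· · 473/500 ≈ 0.463.
So the probability of at least one match is 1 − 0.463 = 0.537.

0.537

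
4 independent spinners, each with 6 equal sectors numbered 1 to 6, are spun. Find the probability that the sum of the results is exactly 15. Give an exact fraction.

There are 6^4 = 1296 equally likely outcomes.
The number of ordered 4-tuples from {1,…,6} summing to 15 is 140.
P(sum = 15) = 140/1296 = 35/324.

35/324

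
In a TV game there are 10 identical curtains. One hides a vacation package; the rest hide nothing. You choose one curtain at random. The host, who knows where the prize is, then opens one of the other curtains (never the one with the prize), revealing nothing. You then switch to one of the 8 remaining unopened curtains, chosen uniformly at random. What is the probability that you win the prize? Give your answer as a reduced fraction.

9/80

Your original curtain holds the prize with probability 1/10, so the other 9 collectively hold it with probability 9/10.
The host can always find an empty curtain to open, so this doesn't change that 9/10; it is now spread over the 8 remaining unopened curtains.
P(win by switching) = (9/10) · (1/8) = 9/80.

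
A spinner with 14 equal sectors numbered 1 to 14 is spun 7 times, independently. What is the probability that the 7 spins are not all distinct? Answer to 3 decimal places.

0.836

P(all 7 different) = 14/14 · 13/14 · ··· · 8/14 ≈ 0.164.
P(at least two equal) = 1 − 0.164 = 0.836.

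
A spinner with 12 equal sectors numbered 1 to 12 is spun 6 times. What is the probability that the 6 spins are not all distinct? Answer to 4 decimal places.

0.7772

P(all 6 different) = 12/12 · 11/12 · ··· · 7/12 ≈ 0.2228.
P(at least two equal) = 1 − 0.2228 = 0.7772.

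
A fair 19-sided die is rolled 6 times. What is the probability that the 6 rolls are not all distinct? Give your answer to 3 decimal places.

P(all 6 different) = 19/19 · 18/19 · ··· · 14/19 ≈ 0.415.
P(at least two equal) = 1 − 0.415 = 0.585.

0.585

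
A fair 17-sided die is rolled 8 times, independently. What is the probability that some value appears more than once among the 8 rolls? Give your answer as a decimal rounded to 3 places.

P(all 8 different) = 17/17 · 16/17 · ··· · 10/17 ≈ 0.141.
P(at least two equal) = 1 − 0.141 = 0.859.

0.859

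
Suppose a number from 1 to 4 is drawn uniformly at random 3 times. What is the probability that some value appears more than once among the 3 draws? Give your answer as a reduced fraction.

5/8

P(all 3 different) = 4/4 · 3/4 · ··· · 2/4 = 3/8.
P(at least two equal) = 1 − 3/8 = 5/8.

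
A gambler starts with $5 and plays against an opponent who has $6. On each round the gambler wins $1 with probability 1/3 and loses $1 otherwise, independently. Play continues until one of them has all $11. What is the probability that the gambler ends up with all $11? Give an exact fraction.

31/2047

Let r = q/p = (2/3)/(1/3) = 2. The recurrence P(i) = p·P(i+1) + q·P(i−1) with P(0)=0, P(11)=1 gives P(i) = (1 − r^i)/(1 − r^11).
P(5) = (1 − (2)^5) / (1 − (2)^11) = 31/2047.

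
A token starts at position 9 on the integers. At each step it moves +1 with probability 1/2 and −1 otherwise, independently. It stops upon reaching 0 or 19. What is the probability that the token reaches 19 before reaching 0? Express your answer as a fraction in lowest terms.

With a fair step, P(i) = ½P(i−1) + ½P(i+1) with P(0)=0, P(19)=1 has the linear solution P(i) = i/19.
P(9) = 9/19.

9/19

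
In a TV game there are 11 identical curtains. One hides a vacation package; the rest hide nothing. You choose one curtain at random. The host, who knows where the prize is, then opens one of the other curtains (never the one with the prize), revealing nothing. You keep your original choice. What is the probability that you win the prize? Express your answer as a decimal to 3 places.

The host can always open an empty curtain regardless of your choice, so this gives no information about your original curtain.
P(win by staying) = 1/11 ≈ 0.091.

0.091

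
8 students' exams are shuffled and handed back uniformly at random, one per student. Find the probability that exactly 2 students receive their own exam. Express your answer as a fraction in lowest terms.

53/288

Choose which 2 of the 8 are fixed: C(8,2) = 28 ways.
The remaining 6 must have no fixed point: D(6) = 265.
P = 28·265/40320 = 53/288.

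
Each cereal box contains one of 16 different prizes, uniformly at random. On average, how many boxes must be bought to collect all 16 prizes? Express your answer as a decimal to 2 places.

54.09

After i distinct types are collected, each trial gives a new one with probability (16−i)/16, so the expected wait for the next new type is 16/(16−i).
E = 16/16 + 16/15 + 16/14 + 16/13 + 16/12 + 16/11 + 16/10 + 16/9 + 16/8 + 16/7 + 16/6 + 16/5 + 16/4 + 16/3 + 16/2 + 16/1 = 2436559/45045 ≈ 54.09.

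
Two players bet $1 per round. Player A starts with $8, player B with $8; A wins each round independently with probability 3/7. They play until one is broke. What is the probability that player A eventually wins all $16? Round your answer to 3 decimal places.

0.091

Let r = q/p = (4/7)/(3/7) = 4/3. The recurrence P(i) = p·P(i+1) + q·P(i−1) with P(0)=0, P(16)=1 gives P(i) = (1 − r^i)/(1 − r^16).
P(8) = (1 − (4/3)^8) / (1 − (4/3)^16) = 6561/72097 ≈ 0.091.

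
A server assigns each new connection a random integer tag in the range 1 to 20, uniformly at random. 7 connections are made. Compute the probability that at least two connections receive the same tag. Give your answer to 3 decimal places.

It's easier to compute the probability that all 7 are distinct.
P(all distinct) = 20/20 · 19/20 · ··· · 14/20 ≈ 0.305.
So the probability of at least one match is 1 − 0.305 = 0.695.

0.695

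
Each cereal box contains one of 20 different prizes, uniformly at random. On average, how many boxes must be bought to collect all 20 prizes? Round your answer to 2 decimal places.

71.95

After i distinct types are collected, each trial gives a new one with probability (20−i)/20, so the expected wait for the next new type is 20/(20−i).
E = 20/20 + 20/19 + 20/18 + 20/17 + 20/16 + 20/15 + 20/14 + 20/13 + 20/12 + 20/11 + 20/10 + 20/9 + 20/8 + 20/7 + 20/6 + 20/5 + 20/4 + 20/3 + 20/2 + 20/1 = 279175675/3879876 ≈ 71.95.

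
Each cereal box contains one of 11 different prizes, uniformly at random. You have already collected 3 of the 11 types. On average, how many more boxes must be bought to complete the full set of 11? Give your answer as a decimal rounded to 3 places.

29.896

Starting from 3 distinct types, each trial gives a new one with probability (11−i)/11 when i types are held, so the wait for the next new type is 11/(11−i).
E = 11/8 + 11/7 + 11/6 + 11/5 + 11/4 + 11/3 + 11/2 + 11/1 = 8371/280 ≈ 29.896.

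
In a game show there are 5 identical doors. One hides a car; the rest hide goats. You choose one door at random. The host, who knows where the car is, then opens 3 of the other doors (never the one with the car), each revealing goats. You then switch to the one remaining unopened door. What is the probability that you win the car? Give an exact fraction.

4/5

Your original door holds the car with probability 1/5, so the other 4 collectively hold it with probability 4/5.
The host can always find 3 empty doors to open, so the reveals don't change that 4/5; it is now spread over the 1 remaining unopened door.
P(win by switching) = (4/5) · (1/1) = 4/5.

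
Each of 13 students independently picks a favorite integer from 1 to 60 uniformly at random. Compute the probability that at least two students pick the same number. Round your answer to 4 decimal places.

0.7537

It's easier to compute the probability that all 13 are distinct.
P(all distinct) = 60/60 · 59/60 · ··· · 48/60 ≈ 0.2463.
So the probability of at least one match is 1 − 0.2463 = 0.7537.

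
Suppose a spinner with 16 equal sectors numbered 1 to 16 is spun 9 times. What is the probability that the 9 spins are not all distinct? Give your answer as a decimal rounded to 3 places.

0.940

P(all 9 different) = 16/16 · 15/16 · ··· · 8/16 ≈ 0.060.
P(at least two equal) = 1 − 0.060 = 0.940.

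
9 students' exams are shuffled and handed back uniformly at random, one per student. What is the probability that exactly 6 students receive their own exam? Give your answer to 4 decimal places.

0.0005

Choose which 6 of the 9 are fixed: C(9,6) = 84 ways.
The remaining 3 must have no fixed point: D(3) = 2.
P = 84·2/362880 = 1/2160 ≈ 0.0005.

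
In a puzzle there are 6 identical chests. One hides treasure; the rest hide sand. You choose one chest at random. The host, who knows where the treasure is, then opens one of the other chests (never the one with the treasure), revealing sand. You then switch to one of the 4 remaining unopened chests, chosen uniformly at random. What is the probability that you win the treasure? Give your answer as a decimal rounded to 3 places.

Your original chest holds the treasure with probability 1/6, so the other 5 collectively hold it with probability 5/6.
The host can always find an empty chest to open, so this doesn't change that 5/6; it is now spread over the 4 remaining unopened chests.
P(win by switching) = (5/6) · (1/4) = 5/24 ≈ 0.208.

0.208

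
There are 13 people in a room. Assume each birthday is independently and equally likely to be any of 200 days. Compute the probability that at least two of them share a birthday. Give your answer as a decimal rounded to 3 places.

0.329

It's easier to compute the probability that all 13 are distinct.
P(all distinct) = 200/200 · 199/200 · ··· · 188/200 ≈ 0.671.
So the probability of at least one match is 1 − 0.671 = 0.329.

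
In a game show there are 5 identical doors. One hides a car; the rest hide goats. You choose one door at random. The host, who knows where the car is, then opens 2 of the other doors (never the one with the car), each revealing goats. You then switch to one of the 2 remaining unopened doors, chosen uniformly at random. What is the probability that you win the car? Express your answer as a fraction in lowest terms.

Your original door holds the car with probability 1/5, so the other 4 collectively hold it with probability 4/5.
The host can always find 2 empty doors to open, so the reveals don't change that 4/5; it is now spread over the 2 remaining unopened doors.
P(win by switching) = (4/5) · (1/2) = 2/5.

2/5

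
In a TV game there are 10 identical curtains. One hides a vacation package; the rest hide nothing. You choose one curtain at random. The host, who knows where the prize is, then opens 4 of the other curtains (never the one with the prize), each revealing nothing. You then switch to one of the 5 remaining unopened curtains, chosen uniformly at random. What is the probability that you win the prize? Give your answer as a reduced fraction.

9/50

Your original curtain holds the prize with probability 1/10, so the other 9 collectively hold it with probability 9/10.
The host can always find 4 empty curtains to open, so the reveals don't change that 9/10; it is now spread over the 5 remaining unopened curtains.
P(win by switching) = (9/10) · (1/5) = 9/50.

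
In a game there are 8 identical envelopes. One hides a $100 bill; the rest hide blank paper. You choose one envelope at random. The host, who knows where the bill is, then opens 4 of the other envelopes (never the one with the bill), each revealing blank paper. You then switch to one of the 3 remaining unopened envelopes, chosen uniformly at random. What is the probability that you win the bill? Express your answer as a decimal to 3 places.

Your original envelope holds the bill with probability 1/8, so the other 7 collectively hold it with probability 7/8.
The host can always find 4 empty envelopes to open, so the reveals don't change that 7/8; it is now spread over the 3 remaining unopened envelopes.
P(win by switching) = (7/8) · (1/3) = 7/24 ≈ 0.292.

0.292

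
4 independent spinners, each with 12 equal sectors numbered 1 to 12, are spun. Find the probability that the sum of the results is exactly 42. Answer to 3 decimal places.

There are 12^4 = 20736 equally likely outcomes.
The number of ordered 4-tuples from {1,…,12} summing to 42 is 84.
P(sum = 42) = 84/20736 = 7/1728 ≈ 0.004.

0.004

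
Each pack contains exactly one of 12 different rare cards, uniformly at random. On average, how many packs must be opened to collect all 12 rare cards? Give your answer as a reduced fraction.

86021/2310

After i distinct types are collected, each trial gives a new one with probability (12−i)/12, so the expected wait for the next new type is 12/(12−i).
E = 12/12 + 12/11 + 12/10 + 12/9 + 12/8 + 12/7 + 12/6 + 12/5 + 12/4 + 12/3 + 12/2 + 12/1 = 86021/2310.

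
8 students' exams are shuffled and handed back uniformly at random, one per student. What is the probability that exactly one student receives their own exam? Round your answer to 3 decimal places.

0.368

Choose which one is fixed: C(8,1) = 8 ways.
The remaining 7 must have no fixed point: D(7) = 1854.
P = 8·1854/40320 = 103/280 ≈ 0.368.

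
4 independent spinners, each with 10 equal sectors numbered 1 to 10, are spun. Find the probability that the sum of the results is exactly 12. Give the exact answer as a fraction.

There are 10^4 = 10000 equally likely outcomes.
The number of ordered 4-tuples from {1,…,10} summing to 12 is 165.
P(sum = 12) = 165/10000 = 33/2000.

33/2000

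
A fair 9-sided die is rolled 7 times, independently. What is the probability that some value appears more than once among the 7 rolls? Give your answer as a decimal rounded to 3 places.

0.962

P(all 7 different) = 9/9 · 8/9 · ··· · 3/9 ≈ 0.038.
P(at least two equal) = 1 − 0.038 = 0.962.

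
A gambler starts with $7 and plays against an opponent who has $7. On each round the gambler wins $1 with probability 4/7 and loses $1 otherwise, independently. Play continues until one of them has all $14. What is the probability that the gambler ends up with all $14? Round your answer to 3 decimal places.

0.882

Let r = q/p = (3/7)/(4/7) = 3/4. The recurrence P(i) = p·P(i+1) + q·P(i−1) with P(0)=0, P(14)=1 gives P(i) = (1 − r^i)/(1 − r^14).
P(7) = (1 − (3/4)^7) / (1 − (3/4)^14) = 16384/18571 ≈ 0.882.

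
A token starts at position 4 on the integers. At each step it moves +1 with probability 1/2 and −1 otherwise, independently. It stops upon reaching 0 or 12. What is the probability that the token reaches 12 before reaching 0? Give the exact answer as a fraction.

1/3

With a fair step, P(i) = ½P(i−1) + ½P(i+1) with P(0)=0, P(12)=1 has the linear solution P(i) = i/12.
P(4) = 4/12 = 1/3.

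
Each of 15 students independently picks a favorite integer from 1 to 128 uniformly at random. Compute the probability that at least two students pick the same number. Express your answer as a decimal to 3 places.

It's easier to compute the probability that all 15 are distinct.
P(all distinct) = 128/128 · 127/128 · ··· · 114/128 ≈ 0.426.
So the probability of at least one match is 1 − 0.426 = 0.574.

0.574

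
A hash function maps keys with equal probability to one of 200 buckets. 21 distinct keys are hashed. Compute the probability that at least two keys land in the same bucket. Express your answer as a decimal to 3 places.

0.663

It's easier to compute the probability that all 21 are distinct.
P(all distinct) = 200/200 · 199/200 · ··· · 180/200 ≈ 0.337.
So the probability of at least one match is 1 − 0.337 = 0.663.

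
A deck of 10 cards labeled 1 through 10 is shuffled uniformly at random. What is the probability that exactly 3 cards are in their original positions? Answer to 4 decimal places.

Choose which 3 of the 10 are fixed: C(10,3) = 120 ways.
The remaining 7 must have no fixed point: D(7) = 1854.
P = 120·1854/3628800 = 103/1680 ≈ 0.0613.

0.0613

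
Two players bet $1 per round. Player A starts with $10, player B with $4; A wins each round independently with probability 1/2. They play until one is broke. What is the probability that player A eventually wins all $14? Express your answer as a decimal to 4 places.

0.7143

With a fair step, P(i) = ½P(i−1) + ½P(i+1) with P(0)=0, P(14)=1 has the linear solution P(i) = i/14.
P(10) = 10/14 = 5/7 ≈ 0.7143.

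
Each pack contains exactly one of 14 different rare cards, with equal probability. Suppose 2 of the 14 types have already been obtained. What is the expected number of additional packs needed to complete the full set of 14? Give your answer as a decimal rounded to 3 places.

43.445

Starting from 2 distinct types, each trial gives a new one with probability (14−i)/14 when i types are held, so the wait for the next new type is 14/(14−i).
E = 14/12 + 14/11 + 14/10 + 14/9 + 14/8 + 14/7 + 14/6 + 14/5 + 14/4 + 14/3 + 14/2 + 14/1 = 86021/1980 ≈ 43.445.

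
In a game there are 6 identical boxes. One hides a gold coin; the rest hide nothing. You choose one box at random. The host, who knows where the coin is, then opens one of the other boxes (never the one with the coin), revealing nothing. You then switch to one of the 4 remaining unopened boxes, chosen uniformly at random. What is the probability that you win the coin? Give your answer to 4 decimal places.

0.2083

Your original box holds the coin with probability 1/6, so the other 5 collectively hold it with probability 5/6.
The host can always find an empty box to open, so this doesn't change that 5/6; it is now spread over the 4 remaining unopened boxes.
P(win by switching) = (5/6) · (1/4) = 5/24 ≈ 0.2083.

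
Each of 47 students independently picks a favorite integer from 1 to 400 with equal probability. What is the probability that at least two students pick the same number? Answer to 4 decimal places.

0.9400

It's easier to compute the probability that all 47 are distinct.
P(all distinct) = 400/400 · 399/400 · ··· · 354/400 ≈ 0.0600.
So the probability of at least one match is 1 − 0.0600 = 0.9400.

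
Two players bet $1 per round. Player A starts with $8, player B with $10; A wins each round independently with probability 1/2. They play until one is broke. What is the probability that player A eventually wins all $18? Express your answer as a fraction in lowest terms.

4/9

With a fair step, P(i) = ½P(i−1) + ½P(i+1) with P(0)=0, P(18)=1 has the linear solution P(i) = i/18.
P(8) = 8/18 = 4/9.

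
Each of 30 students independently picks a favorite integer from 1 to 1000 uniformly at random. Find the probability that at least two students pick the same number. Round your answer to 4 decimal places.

It's easier to compute the probability that all 30 are distinct.
P(all distinct) = 1000/1000 · 999/1000 · ··· · 971/1000 ≈ 0.6445.
So the probability of at least one match is 1 − 0.6445 = 0.3555.

0.3555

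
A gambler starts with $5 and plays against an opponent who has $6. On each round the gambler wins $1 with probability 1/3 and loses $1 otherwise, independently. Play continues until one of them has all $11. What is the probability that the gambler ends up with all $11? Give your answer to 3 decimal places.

Let r = q/p = (2/3)/(1/3) = 2. The recurrence P(i) = p·P(i+1) + q·P(i−1) with P(0)=0, P(11)=1 gives P(i) = (1 − r^i)/(1 − r^11).
P(5) = (1 − (2)^5) / (1 − (2)^11) = 31/2047 ≈ 0.015.

0.015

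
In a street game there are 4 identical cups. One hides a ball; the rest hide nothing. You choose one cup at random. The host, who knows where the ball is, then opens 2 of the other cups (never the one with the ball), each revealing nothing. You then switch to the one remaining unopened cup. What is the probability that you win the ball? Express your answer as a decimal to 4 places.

0.7500

Your original cup holds the ball with probability 1/4, so the other 3 collectively hold it with probability 3/4.
The host can always find 2 empty cups to open, so the reveals don't change that 3/4; it is now spread over the 1 remaining unopened cup.
P(win by switching) = (3/4) · (1/1) = 3/4 ≈ 0.7500.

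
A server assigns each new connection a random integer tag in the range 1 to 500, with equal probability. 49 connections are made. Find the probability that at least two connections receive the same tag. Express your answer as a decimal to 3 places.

0.912

It's easier to compute the probability that all 49 are distinct.
P(all distinct) = 500/500 · 499/500 · ··· · 452/500 ≈ 0.088.
So the probability of at least one match is 1 − 0.088 = 0.912.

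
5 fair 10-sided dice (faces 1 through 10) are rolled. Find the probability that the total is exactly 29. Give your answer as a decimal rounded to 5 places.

0.05875

There are 10^5 = 100000 equally likely outcomes.
The number of ordered 5-tuples from {1,…,10} summing to 29 is 5875.
P(sum = 29) = 5875/100000 = 47/800 ≈ 0.05875.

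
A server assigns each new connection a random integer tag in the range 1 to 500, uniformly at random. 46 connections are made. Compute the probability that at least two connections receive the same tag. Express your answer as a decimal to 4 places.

It's easier to compute the probability that all 46 are distinct.
P(all distinct) = 500/500 · 499/500 · ··· · 455/500 ≈ 0.1181.
So the probability of at least one match is 1 − 0.1181 = 0.8819.

0.8819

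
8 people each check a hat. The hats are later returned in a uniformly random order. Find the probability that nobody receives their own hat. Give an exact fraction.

This is the derangement probability: permutations of 8 with no fixed point.
D(8) = 8! · (1 − 1/1! + 1/2! − ··· + (−1)^8/8!) = 14833.
P = 14833/40320 = 2119/5760.

2119/5760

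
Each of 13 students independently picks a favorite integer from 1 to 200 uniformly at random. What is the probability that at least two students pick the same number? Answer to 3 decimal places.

0.329

It's easier to compute the probability that all 13 are distinct.
P(all distinct) = 200/200 · 199/200 · ··· · 188/200 ≈ 0.671.
So the probability of at least one match is 1 − 0.671 = 0.329.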